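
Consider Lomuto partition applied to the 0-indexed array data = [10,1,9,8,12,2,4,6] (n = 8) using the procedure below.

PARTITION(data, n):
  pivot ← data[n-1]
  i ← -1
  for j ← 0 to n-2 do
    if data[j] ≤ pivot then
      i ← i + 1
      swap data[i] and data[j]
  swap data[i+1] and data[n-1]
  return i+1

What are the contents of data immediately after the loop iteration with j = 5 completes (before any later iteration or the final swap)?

[1,2,9,8,12,10,4,6]

pivot=6, i=-1
j=0: 10>6, skip
j=1: 1≤6, i=0, swap(0,1) ⇒ [1,10,9,8,12,2,4,6]
j=2: 9>6, skip
j=3: 8>6, skip
j=4: 12>6, skip
j=5: 2≤6, i=1, swap(1,5) ⇒ [1,2,9,8,12,10,4,6]
(after j=5) data = [1,2,9,8,12,10,4,6]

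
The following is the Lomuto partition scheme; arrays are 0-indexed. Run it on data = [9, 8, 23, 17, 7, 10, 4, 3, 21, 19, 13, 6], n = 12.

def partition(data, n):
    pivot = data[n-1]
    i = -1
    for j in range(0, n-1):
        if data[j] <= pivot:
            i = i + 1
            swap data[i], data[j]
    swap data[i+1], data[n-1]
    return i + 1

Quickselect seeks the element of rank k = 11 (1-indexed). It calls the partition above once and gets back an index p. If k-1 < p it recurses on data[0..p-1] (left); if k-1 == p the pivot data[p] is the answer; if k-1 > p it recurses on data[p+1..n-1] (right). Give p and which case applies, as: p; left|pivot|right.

pivot=6, i=-1
j=0: 9>6, skip
j=1: 8>6, skip
j=2: 23>6, skip
j=3: 17>6, skip
j=4: 7>6, skip
j=5: 10>6, skip
j=6: 4≤6, i=0, swap(0,6) ⇒ [4, 8, 23, 17, 7, 10, 9, 3, 21, 19, 13, 6]
j=7: 3≤6, i=1, swap(1,7) ⇒ [4, 3, 23, 17, 7, 10, 9, 8, 21, 19, 13, 6]
j=8: 21>6, skip
j=9: 19>6, skip
j=10: 13>6, skip
swap(2,11) ⇒ [4, 3, 6, 17, 7, 10, 9, 8, 21, 19, 13, 23]; return 2
p = 2; k-1 = 10 > 2 ⇒ right

2; right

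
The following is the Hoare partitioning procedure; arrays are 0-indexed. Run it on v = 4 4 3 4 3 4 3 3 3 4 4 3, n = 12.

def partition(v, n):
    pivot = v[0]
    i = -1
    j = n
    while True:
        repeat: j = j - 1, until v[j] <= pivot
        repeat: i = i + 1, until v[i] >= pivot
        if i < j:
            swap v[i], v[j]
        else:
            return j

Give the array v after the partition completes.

pivot = v[0] = 4; i = -1, j = 12
j→11 (v[11]=3≤4), i→0 (v[0]=4≥4); i<j, swap → 3 4 3 4 3 4 3 3 3 4 4 4
j→10 (v[10]=4≤4), i→1 (v[1]=4≥4); i<j, swap → 3 4 3 4 3 4 3 3 3 4 4 4
j→9 (v[9]=4≤4), i→3 (v[3]=4≥4); i<j, swap → 3 4 3 4 3 4 3 3 3 4 4 4
j→8 (v[8]=3≤4), i→5 (v[5]=4≥4); i<j, swap → 3 4 3 4 3 3 3 3 4 4 4 4
j→7, i→8; i≥j, return j=7. v = 3 4 3 4 3 3 3 3 4 4 4 4

3 4 3 4 3 3 3 3 4 4 4 4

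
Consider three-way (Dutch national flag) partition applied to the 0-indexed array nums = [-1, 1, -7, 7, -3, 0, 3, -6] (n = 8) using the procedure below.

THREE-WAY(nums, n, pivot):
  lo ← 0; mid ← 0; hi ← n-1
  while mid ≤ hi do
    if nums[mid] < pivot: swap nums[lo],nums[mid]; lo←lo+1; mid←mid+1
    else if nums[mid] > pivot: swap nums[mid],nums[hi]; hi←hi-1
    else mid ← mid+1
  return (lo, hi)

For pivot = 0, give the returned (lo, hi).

pivot = 0; lo=0, mid=0, hi=7
nums[mid]=-1<0: swap nums[0],nums[0]; lo=1,mid=1 → [-1, 1, -7, 7, -3, 0, 3, -6]
nums[mid]=1>0: swap nums[1],nums[7]; hi=6 → [-1, -6, -7, 7, -3, 0, 3, 1]
nums[mid]=-6<0: swap nums[1],nums[1]; lo=2,mid=2 → [-1, -6, -7, 7, -3, 0, 3, 1]
nums[mid]=-7<0: swap nums[2],nums[2]; lo=3,mid=3 → [-1, -6, -7, 7, -3, 0, 3, 1]
nums[mid]=7>0: swap nums[3],nums[6]; hi=5 → [-1, -6, -7, 3, -3, 0, 7, 1]
nums[mid]=3>0: swap nums[3],nums[5]; hi=4 → [-1, -6, -7, 0, -3, 3, 7, 1]
nums[mid]=0=0: mid=4
nums[mid]=-3<0: swap nums[3],nums[4]; lo=4,mid=5 → [-1, -6, -7, -3, 0, 3, 7, 1]
end: lo=4, hi=4; nums = [-1, -6, -7, -3, 0, 3, 7, 1]

(4, 4)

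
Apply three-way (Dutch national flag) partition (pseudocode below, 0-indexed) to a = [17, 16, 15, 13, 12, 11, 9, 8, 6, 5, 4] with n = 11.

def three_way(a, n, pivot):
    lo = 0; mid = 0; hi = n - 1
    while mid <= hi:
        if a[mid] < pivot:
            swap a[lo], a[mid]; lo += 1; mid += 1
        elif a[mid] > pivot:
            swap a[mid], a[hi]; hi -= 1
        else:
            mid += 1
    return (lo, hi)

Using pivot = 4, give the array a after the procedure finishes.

[4, 15, 13, 12, 11, 9, 8, 6, 5, 16, 17]

pivot = 4; lo=0, mid=0, hi=10
a[mid]=17>4: swap a[0],a[10]; hi=9 → [4, 16, 15, 13, 12, 11, 9, 8, 6, 5, 17]
a[mid]=4=4: mid=1
a[mid]=16>4: swap a[1],a[9]; hi=8 → [4, 5, 15, 13, 12, 11, 9, 8, 6, 16, 17]
a[mid]=5>4: swap a[1],a[8]; hi=7 → [4, 6, 15, 13, 12, 11, 9, 8, 5, 16, 17]
a[mid]=6>4: swap a[1],a[7]; hi=6 → [4, 8, 15, 13, 12, 11, 9, 6, 5, 16, 17]
a[mid]=8>4: swap a[1],a[6]; hi=5 → [4, 9, 15, 13, 12, 11, 8, 6, 5, 16, 17]
a[mid]=9>4: swap a[1],a[5]; hi=4 → [4, 11, 15, 13, 12, 9, 8, 6, 5, 16, 17]
a[mid]=11>4: swap a[1],a[4]; hi=3 → [4, 12, 15, 13, 11, 9, 8, 6, 5, 16, 17]
a[mid]=12>4: swap a[1],a[3]; hi=2 → [4, 13, 15, 12, 11, 9, 8, 6, 5, 16, 17]
a[mid]=13>4: swap a[1],a[2]; hi=1 → [4, 15, 13, 12, 11, 9, 8, 6, 5, 16, 17]
a[mid]=15>4: swap a[1],a[1]; hi=0 → [4, 15, 13, 12, 11, 9, 8, 6, 5, 16, 17]
end: lo=0, hi=0; a = [4, 15, 13, 12, 11, 9, 8, 6, 5, 16, 17]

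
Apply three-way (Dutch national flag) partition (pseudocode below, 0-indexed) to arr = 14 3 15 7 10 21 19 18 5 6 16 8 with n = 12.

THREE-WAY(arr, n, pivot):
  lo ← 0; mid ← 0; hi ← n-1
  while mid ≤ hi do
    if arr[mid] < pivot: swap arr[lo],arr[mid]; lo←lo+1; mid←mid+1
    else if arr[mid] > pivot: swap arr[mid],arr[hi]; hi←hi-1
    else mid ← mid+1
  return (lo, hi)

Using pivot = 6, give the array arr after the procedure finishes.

pivot = 6; lo=0, mid=0, hi=11
arr[mid]=14>6: swap arr[0],arr[11]; hi=10 → 8 3 15 7 10 21 19 18 5 6 16 14
arr[mid]=8>6: swap arr[0],arr[10]; hi=9 → 16 3 15 7 10 21 19 18 5 6 8 14
arr[mid]=16>6: swap arr[0],arr[9]; hi=8 → 6 3 15 7 10 21 19 18 5 16 8 14
arr[mid]=6=6: mid=1
arr[mid]=3<6: swap arr[0],arr[1]; lo=1,mid=2 → 3 6 15 7 10 21 19 18 5 16 8 14
arr[mid]=15>6: swap arr[2],arr[8]; hi=7 → 3 6 5 7 10 21 19 18 15 16 8 14
arr[mid]=5<6: swap arr[1],arr[2]; lo=2,mid=3 → 3 5 6 7 10 21 19 18 15 16 8 14
arr[mid]=7>6: swap arr[3],arr[7]; hi=6 → 3 5 6 18 10 21 19 7 15 16 8 14
arr[mid]=18>6: swap arr[3],arr[6]; hi=5 → 3 5 6 19 10 21 18 7 15 16 8 14
arr[mid]=19>6: swap arr[3],arr[5]; hi=4 → 3 5 6 21 10 19 18 7 15 16 8 14
arr[mid]=21>6: swap arr[3],arr[4]; hi=3 → 3 5 6 10 21 19 18 7 15 16 8 14
arr[mid]=10>6: swap arr[3],arr[3]; hi=2 → 3 5 6 10 21 19 18 7 15 16 8 14
end: lo=2, hi=2; arr = 3 5 6 10 21 19 18 7 15 16 8 14

3 5 6 10 21 19 18 7 15 16 8 14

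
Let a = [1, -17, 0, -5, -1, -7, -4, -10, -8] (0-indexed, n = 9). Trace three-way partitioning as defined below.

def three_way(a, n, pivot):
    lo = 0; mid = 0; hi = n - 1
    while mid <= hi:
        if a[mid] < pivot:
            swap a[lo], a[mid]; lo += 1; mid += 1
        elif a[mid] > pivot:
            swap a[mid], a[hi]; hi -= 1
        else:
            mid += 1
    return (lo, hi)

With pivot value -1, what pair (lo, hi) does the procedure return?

lo=0 mid=0 hi=8
1>-1: swap(0,8), hi=7 ⇒ [-8, -17, 0, -5, -1, -7, -4, -10, 1]
-8<-1: swap(0,0), lo=1 mid=1 ⇒ [-8, -17, 0, -5, -1, -7, -4, -10, 1]
-17<-1: swap(1,1), lo=2 mid=2 ⇒ [-8, -17, 0, -5, -1, -7, -4, -10, 1]
0>-1: swap(2,7), hi=6 ⇒ [-8, -17, -10, -5, -1, -7, -4, 0, 1]
-10<-1: swap(2,2), lo=3 mid=3 ⇒ [-8, -17, -10, -5, -1, -7, -4, 0, 1]
-5<-1: swap(3,3), lo=4 mid=4 ⇒ [-8, -17, -10, -5, -1, -7, -4, 0, 1]
-1=-1: mid=5
-7<-1: swap(4,5), lo=5 mid=6 ⇒ [-8, -17, -10, -5, -7, -1, -4, 0, 1]
-4<-1: swap(5,6), lo=6 mid=7 ⇒ [-8, -17, -10, -5, -7, -4, -1, 0, 1]
done. lo=6 hi=6; a=[-8, -17, -10, -5, -7, -4, -1, 0, 1]

(6, 6)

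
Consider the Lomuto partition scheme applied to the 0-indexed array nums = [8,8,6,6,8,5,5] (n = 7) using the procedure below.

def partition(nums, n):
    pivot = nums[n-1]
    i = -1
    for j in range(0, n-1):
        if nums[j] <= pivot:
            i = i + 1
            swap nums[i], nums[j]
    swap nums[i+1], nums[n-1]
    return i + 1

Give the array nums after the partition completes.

[5,5,6,6,8,8,8]

pivot = nums[6] = 5; i = -1
j=0: nums[0]=8 > 5 → no swap
j=1: nums[1]=8 > 5 → no swap
j=2: nums[2]=6 > 5 → no swap
j=3: nums[3]=6 > 5 → no swap
j=4: nums[4]=8 > 5 → no swap
j=5: nums[5]=5 ≤ 5 → i=0, swap nums[0],nums[5] → [5,8,6,6,8,8,5]
final swap nums[1],nums[6] → [5,5,6,6,8,8,8]; return 1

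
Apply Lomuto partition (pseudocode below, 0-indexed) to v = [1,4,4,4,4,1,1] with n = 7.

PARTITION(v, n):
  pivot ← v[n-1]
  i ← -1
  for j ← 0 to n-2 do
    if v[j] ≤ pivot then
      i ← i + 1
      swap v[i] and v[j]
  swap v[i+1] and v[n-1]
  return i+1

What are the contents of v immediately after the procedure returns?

pivot = v[6] = 1; i = -1
j=0: v[0]=1 ≤ 1 → i=0, swap v[0],v[0] (no change) → [1,4,4,4,4,1,1]
j=1: v[1]=4 > 1 → no swap
j=2: v[2]=4 > 1 → no swap
j=3: v[3]=4 > 1 → no swap
j=4: v[4]=4 > 1 → no swap
j=5: v[5]=1 ≤ 1 → i=1, swap v[1],v[5] → [1,1,4,4,4,4,1]
final swap v[2],v[6] → [1,1,1,4,4,4,4]; return 2

[1,1,1,4,4,4,4]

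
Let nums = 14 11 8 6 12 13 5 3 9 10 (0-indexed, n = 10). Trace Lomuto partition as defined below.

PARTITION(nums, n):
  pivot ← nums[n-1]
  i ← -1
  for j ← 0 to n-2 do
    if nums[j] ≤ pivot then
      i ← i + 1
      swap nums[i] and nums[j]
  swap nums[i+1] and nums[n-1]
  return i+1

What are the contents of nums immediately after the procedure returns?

pivot=10, i=-1
j=0: 14>10, skip
j=1: 11>10, skip
j=2: 8≤10, i=0, swap(0,2) ⇒ 8 11 14 6 12 13 5 3 9 10
j=3: 6≤10, i=1, swap(1,3) ⇒ 8 6 14 11 12 13 5 3 9 10
j=4: 12>10, skip
j=5: 13>10, skip
j=6: 5≤10, i=2, swap(2,6) ⇒ 8 6 5 11 12 13 14 3 9 10
j=7: 3≤10, i=3, swap(3,7) ⇒ 8 6 5 3 12 13 14 11 9 10
j=8: 9≤10, i=4, swap(4,8) ⇒ 8 6 5 3 9 13 14 11 12 10
swap(5,9) ⇒ 8 6 5 3 9 10 14 11 12 13; return 5

8 6 5 3 9 10 14 11 12 13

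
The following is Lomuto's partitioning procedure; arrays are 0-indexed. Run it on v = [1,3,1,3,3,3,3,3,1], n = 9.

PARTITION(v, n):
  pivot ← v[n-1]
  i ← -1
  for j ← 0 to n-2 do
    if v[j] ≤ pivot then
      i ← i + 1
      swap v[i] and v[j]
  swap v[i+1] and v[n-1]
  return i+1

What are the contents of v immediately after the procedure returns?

pivot = v[8] = 1; i = -1
j=0: v[0]=1 ≤ 1 → i=0, swap v[0],v[0] (no change) → [1,3,1,3,3,3,3,3,1]
j=1: v[1]=3 > 1 → no swap
j=2: v[2]=1 ≤ 1 → i=1, swap v[1],v[2] → [1,1,3,3,3,3,3,3,1]
j=3: v[3]=3 > 1 → no swap
j=4: v[4]=3 > 1 → no swap
j=5: v[5]=3 > 1 → no swap
j=6: v[6]=3 > 1 → no swap
j=7: v[7]=3 > 1 → no swap
final swap v[2],v[8] → [1,1,1,3,3,3,3,3,3]; return 2

[1,1,1,3,3,3,3,3,3]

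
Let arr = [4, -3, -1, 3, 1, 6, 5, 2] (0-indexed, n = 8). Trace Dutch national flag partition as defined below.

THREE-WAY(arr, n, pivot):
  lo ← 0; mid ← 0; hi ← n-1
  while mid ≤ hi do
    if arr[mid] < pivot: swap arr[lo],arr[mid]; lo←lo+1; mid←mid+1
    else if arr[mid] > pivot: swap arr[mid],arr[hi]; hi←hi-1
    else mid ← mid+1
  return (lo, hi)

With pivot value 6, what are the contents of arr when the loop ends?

lo=0 mid=0 hi=7
4<6: swap(0,0), lo=1 mid=1 ⇒ [4, -3, -1, 3, 1, 6, 5, 2]
-3<6: swap(1,1), lo=2 mid=2 ⇒ [4, -3, -1, 3, 1, 6, 5, 2]
-1<6: swap(2,2), lo=3 mid=3 ⇒ [4, -3, -1, 3, 1, 6, 5, 2]
3<6: swap(3,3), lo=4 mid=4 ⇒ [4, -3, -1, 3, 1, 6, 5, 2]
1<6: swap(4,4), lo=5 mid=5 ⇒ [4, -3, -1, 3, 1, 6, 5, 2]
6=6: mid=6
5<6: swap(5,6), lo=6 mid=7 ⇒ [4, -3, -1, 3, 1, 5, 6, 2]
2<6: swap(6,7), lo=7 mid=8 ⇒ [4, -3, -1, 3, 1, 5, 2, 6]
done. lo=7 hi=7; arr=[4, -3, -1, 3, 1, 5, 2, 6]

[4, -3, -1, 3, 1, 5, 2, 6]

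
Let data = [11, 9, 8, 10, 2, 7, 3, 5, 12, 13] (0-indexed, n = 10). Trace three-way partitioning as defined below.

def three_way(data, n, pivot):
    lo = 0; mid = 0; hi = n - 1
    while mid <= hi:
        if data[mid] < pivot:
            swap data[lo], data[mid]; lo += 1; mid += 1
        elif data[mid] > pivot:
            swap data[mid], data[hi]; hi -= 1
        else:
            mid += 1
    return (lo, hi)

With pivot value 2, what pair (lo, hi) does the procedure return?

(0, 0)

lo=0 mid=0 hi=9
11>2: swap(0,9), hi=8 ⇒ [13, 9, 8, 10, 2, 7, 3, 5, 12, 11]
13>2: swap(0,8), hi=7 ⇒ [12, 9, 8, 10, 2, 7, 3, 5, 13, 11]
12>2: swap(0,7), hi=6 ⇒ [5, 9, 8, 10, 2, 7, 3, 12, 13, 11]
5>2: swap(0,6), hi=5 ⇒ [3, 9, 8, 10, 2, 7, 5, 12, 13, 11]
3>2: swap(0,5), hi=4 ⇒ [7, 9, 8, 10, 2, 3, 5, 12, 13, 11]
7>2: swap(0,4), hi=3 ⇒ [2, 9, 8, 10, 7, 3, 5, 12, 13, 11]
2=2: mid=1
9>2: swap(1,3), hi=2 ⇒ [2, 10, 8, 9, 7, 3, 5, 12, 13, 11]
10>2: swap(1,2), hi=1 ⇒ [2, 8, 10, 9, 7, 3, 5, 12, 13, 11]
8>2: swap(1,1), hi=0 ⇒ [2, 8, 10, 9, 7, 3, 5, 12, 13, 11]
done. lo=0 hi=0; data=[2, 8, 10, 9, 7, 3, 5, 12, 13, 11]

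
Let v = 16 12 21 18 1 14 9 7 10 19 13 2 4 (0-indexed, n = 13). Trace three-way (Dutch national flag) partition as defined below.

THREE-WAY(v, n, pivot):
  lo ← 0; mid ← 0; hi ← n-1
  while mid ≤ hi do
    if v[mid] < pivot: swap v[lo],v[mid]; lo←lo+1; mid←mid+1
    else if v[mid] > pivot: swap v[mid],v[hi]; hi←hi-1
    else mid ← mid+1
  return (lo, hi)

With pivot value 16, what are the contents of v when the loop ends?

12 4 2 1 14 9 7 10 13 16 19 18 21

pivot = 16; lo=0, mid=0, hi=12
v[mid]=16=16: mid=1
v[mid]=12<16: swap v[0],v[1]; lo=1,mid=2 → 12 16 21 18 1 14 9 7 10 19 13 2 4
v[mid]=21>16: swap v[2],v[12]; hi=11 → 12 16 4 18 1 14 9 7 10 19 13 2 21
v[mid]=4<16: swap v[1],v[2]; lo=2,mid=3 → 12 4 16 18 1 14 9 7 10 19 13 2 21
v[mid]=18>16: swap v[3],v[11]; hi=10 → 12 4 16 2 1 14 9 7 10 19 13 18 21
v[mid]=2<16: swap v[2],v[3]; lo=3,mid=4 → 12 4 2 16 1 14 9 7 10 19 13 18 21
v[mid]=1<16: swap v[3],v[4]; lo=4,mid=5 → 12 4 2 1 16 14 9 7 10 19 13 18 21
v[mid]=14<16: swap v[4],v[5]; lo=5,mid=6 → 12 4 2 1 14 16 9 7 10 19 13 18 21
v[mid]=9<16: swap v[5],v[6]; lo=6,mid=7 → 12 4 2 1 14 9 16 7 10 19 13 18 21
v[mid]=7<16: swap v[6],v[7]; lo=7,mid=8 → 12 4 2 1 14 9 7 16 10 19 13 18 21
v[mid]=10<16: swap v[7],v[8]; lo=8,mid=9 → 12 4 2 1 14 9 7 10 16 19 13 18 21
v[mid]=19>16: swap v[9],v[10]; hi=9 → 12 4 2 1 14 9 7 10 16 13 19 18 21
v[mid]=13<16: swap v[8],v[9]; lo=9,mid=10 → 12 4 2 1 14 9 7 10 13 16 19 18 21
end: lo=9, hi=9; v = 12 4 2 1 14 9 7 10 13 16 19 18 21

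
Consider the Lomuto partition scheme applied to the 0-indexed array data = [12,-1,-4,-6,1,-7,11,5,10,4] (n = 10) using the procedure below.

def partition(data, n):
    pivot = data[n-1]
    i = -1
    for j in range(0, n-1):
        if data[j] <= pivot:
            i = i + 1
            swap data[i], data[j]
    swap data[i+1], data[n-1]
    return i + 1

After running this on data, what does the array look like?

[-1,-4,-6,1,-7,4,11,5,10,12]

pivot = data[9] = 4; i = -1
j=0: data[0]=12 > 4 → no swap
j=1: data[1]=-1 ≤ 4 → i=0, swap data[0],data[1] → [-1,12,-4,-6,1,-7,11,5,10,4]
j=2: data[2]=-4 ≤ 4 → i=1, swap data[1],data[2] → [-1,-4,12,-6,1,-7,11,5,10,4]
j=3: data[3]=-6 ≤ 4 → i=2, swap data[2],data[3] → [-1,-4,-6,12,1,-7,11,5,10,4]
j=4: data[4]=1 ≤ 4 → i=3, swap data[3],data[4] → [-1,-4,-6,1,12,-7,11,5,10,4]
j=5: data[5]=-7 ≤ 4 → i=4, swap data[4],data[5] → [-1,-4,-6,1,-7,12,11,5,10,4]
j=6: data[6]=11 > 4 → no swap
j=7: data[7]=5 > 4 → no swap
j=8: data[8]=10 > 4 → no swap
final swap data[5],data[9] → [-1,-4,-6,1,-7,4,11,5,10,12]; return 5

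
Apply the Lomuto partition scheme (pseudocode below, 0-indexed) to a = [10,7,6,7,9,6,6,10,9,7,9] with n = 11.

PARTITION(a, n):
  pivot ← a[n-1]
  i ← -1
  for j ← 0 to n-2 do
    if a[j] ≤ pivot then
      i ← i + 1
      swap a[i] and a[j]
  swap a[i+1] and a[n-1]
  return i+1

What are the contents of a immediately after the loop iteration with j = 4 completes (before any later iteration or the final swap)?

pivot=9, i=-1
j=0: 10>9, skip
j=1: 7≤9, i=0, swap(0,1) ⇒ [7,10,6,7,9,6,6,10,9,7,9]
j=2: 6≤9, i=1, swap(1,2) ⇒ [7,6,10,7,9,6,6,10,9,7,9]
j=3: 7≤9, i=2, swap(2,3) ⇒ [7,6,7,10,9,6,6,10,9,7,9]
j=4: 9≤9, i=3, swap(3,4) ⇒ [7,6,7,9,10,6,6,10,9,7,9]
(after j=4) a = [7,6,7,9,10,6,6,10,9,7,9]

[7,6,7,9,10,6,6,10,9,7,9]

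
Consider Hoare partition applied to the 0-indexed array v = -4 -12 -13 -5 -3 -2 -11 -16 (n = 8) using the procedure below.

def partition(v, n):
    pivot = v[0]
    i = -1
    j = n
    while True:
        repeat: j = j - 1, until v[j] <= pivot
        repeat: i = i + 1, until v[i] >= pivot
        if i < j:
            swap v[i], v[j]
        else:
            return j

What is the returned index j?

pivot=-4
j stops at 7 (-16), i stops at 0 (-4); swap ⇒ -16 -12 -13 -5 -3 -2 -11 -4
j stops at 6 (-11), i stops at 4 (-3); swap ⇒ -16 -12 -13 -5 -11 -2 -3 -4
j stops at 4, i stops at 5; i≥j ⇒ return 4. v=-16 -12 -13 -5 -11 -2 -3 -4

4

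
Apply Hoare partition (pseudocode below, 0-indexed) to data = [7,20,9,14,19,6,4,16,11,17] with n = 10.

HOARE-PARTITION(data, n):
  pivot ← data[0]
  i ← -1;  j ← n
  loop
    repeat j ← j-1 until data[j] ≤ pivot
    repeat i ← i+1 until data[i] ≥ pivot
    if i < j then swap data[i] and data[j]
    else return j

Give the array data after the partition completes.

pivot = data[0] = 7; i = -1, j = 10
j→6 (data[6]=4≤7), i→0 (data[0]=7≥7); i<j, swap → [4,20,9,14,19,6,7,16,11,17]
j→5 (data[5]=6≤7), i→1 (data[1]=20≥7); i<j, swap → [4,6,9,14,19,20,7,16,11,17]
j→1, i→2; i≥j, return j=1. data = [4,6,9,14,19,20,7,16,11,17]

[4,6,9,14,19,20,7,16,11,17]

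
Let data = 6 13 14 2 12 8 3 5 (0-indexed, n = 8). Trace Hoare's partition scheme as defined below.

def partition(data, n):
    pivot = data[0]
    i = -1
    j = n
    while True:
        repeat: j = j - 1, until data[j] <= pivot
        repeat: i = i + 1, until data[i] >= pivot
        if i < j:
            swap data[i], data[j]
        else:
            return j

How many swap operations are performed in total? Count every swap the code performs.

3

pivot = data[0] = 6; i = -1, j = 8
j→7 (data[7]=5≤6), i→0 (data[0]=6≥6); i<j, swap → 5 13 14 2 12 8 3 6
j→6 (data[6]=3≤6), i→1 (data[1]=13≥6); i<j, swap → 5 3 14 2 12 8 13 6
j→3 (data[3]=2≤6), i→2 (data[2]=14≥6); i<j, swap → 5 3 2 14 12 8 13 6
j→2, i→3; i≥j, return j=2. data = 5 3 2 14 12 8 13 6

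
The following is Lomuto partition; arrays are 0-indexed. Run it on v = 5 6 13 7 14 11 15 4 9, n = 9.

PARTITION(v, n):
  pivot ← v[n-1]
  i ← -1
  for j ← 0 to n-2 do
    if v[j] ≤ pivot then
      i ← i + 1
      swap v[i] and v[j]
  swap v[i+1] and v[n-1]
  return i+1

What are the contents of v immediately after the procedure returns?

5 6 7 4 9 11 15 13 14

pivot=9, i=-1
j=0: 5≤9, i=0, swap(0,0) ⇒ 5 6 13 7 14 11 15 4 9
j=1: 6≤9, i=1, swap(1,1) ⇒ 5 6 13 7 14 11 15 4 9
j=2: 13>9, skip
j=3: 7≤9, i=2, swap(2,3) ⇒ 5 6 7 13 14 11 15 4 9
j=4: 14>9, skip
j=5: 11>9, skip
j=6: 15>9, skip
j=7: 4≤9, i=3, swap(3,7) ⇒ 5 6 7 4 14 11 15 13 9
swap(4,8) ⇒ 5 6 7 4 9 11 15 13 14; return 4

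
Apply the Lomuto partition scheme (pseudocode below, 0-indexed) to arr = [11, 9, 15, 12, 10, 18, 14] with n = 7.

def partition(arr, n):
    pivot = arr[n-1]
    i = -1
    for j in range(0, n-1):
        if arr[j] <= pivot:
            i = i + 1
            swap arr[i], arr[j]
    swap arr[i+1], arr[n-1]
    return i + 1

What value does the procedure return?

4

pivot = arr[6] = 14; i = -1
j=0: arr[0]=11 ≤ 14 → i=0, swap arr[0],arr[0] (no change) → [11, 9, 15, 12, 10, 18, 14]
j=1: arr[1]=9 ≤ 14 → i=1, swap arr[1],arr[1] (no change) → [11, 9, 15, 12, 10, 18, 14]
j=2: arr[2]=15 > 14 → no swap
j=3: arr[3]=12 ≤ 14 → i=2, swap arr[2],arr[3] → [11, 9, 12, 15, 10, 18, 14]
j=4: arr[4]=10 ≤ 14 → i=3, swap arr[3],arr[4] → [11, 9, 12, 10, 15, 18, 14]
j=5: arr[5]=18 > 14 → no swap
final swap arr[4],arr[6] → [11, 9, 12, 10, 14, 18, 15]; return 4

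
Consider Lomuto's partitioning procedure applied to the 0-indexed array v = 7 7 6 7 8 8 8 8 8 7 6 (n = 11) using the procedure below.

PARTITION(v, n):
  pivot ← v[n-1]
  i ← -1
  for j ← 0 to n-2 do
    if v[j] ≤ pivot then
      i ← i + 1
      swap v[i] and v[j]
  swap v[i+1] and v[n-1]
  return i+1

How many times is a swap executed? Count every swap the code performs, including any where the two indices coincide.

2

pivot=6, i=-1
j=0: 7>6, skip
j=1: 7>6, skip
j=2: 6≤6, i=0, swap(0,2) ⇒ 6 7 7 7 8 8 8 8 8 7 6
j=3: 7>6, skip
j=4: 8>6, skip
j=5: 8>6, skip
j=6: 8>6, skip
j=7: 8>6, skip
j=8: 8>6, skip
j=9: 7>6, skip
swap(1,10) ⇒ 6 6 7 7 8 8 8 8 8 7 7; return 1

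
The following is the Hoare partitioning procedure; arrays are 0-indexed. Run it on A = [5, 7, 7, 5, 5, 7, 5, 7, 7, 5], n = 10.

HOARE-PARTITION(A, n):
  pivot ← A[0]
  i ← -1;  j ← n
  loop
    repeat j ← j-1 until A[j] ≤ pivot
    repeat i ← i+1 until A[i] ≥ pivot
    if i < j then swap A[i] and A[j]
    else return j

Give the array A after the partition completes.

pivot=5
j stops at 9 (5), i stops at 0 (5); swap ⇒ [5, 7, 7, 5, 5, 7, 5, 7, 7, 5]
j stops at 6 (5), i stops at 1 (7); swap ⇒ [5, 5, 7, 5, 5, 7, 7, 7, 7, 5]
j stops at 4 (5), i stops at 2 (7); swap ⇒ [5, 5, 5, 5, 7, 7, 7, 7, 7, 5]
j stops at 3, i stops at 3; i≥j ⇒ return 3. A=[5, 5, 5, 5, 7, 7, 7, 7, 7, 5]

[5, 5, 5, 5, 7, 7, 7, 7, 7, 5]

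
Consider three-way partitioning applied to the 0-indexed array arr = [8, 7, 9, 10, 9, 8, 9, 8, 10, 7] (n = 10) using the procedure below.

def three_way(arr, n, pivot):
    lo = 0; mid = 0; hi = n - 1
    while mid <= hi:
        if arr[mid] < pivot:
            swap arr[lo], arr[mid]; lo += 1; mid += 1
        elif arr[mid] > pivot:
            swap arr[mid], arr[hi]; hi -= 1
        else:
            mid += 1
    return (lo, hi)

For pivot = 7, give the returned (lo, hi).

(0, 1)

pivot = 7; lo=0, mid=0, hi=9
arr[mid]=8>7: swap arr[0],arr[9]; hi=8 → [7, 7, 9, 10, 9, 8, 9, 8, 10, 8]
arr[mid]=7=7: mid=1
arr[mid]=7=7: mid=2
arr[mid]=9>7: swap arr[2],arr[8]; hi=7 → [7, 7, 10, 10, 9, 8, 9, 8, 9, 8]
arr[mid]=10>7: swap arr[2],arr[7]; hi=6 → [7, 7, 8, 10, 9, 8, 9, 10, 9, 8]
arr[mid]=8>7: swap arr[2],arr[6]; hi=5 → [7, 7, 9, 10, 9, 8, 8, 10, 9, 8]
arr[mid]=9>7: swap arr[2],arr[5]; hi=4 → [7, 7, 8, 10, 9, 9, 8, 10, 9, 8]
arr[mid]=8>7: swap arr[2],arr[4]; hi=3 → [7, 7, 9, 10, 8, 9, 8, 10, 9, 8]
arr[mid]=9>7: swap arr[2],arr[3]; hi=2 → [7, 7, 10, 9, 8, 9, 8, 10, 9, 8]
arr[mid]=10>7: swap arr[2],arr[2]; hi=1 → [7, 7, 10, 9, 8, 9, 8, 10, 9, 8]
end: lo=0, hi=1; arr = [7, 7, 10, 9, 8, 9, 8, 10, 9, 8]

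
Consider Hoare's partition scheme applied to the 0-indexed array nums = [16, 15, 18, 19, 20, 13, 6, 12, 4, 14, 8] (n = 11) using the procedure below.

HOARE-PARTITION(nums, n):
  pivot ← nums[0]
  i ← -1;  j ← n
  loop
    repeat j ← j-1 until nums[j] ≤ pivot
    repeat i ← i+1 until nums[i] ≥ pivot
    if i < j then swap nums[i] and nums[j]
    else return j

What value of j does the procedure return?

6

pivot = nums[0] = 16; i = -1, j = 11
j→10 (nums[10]=8≤16), i→0 (nums[0]=16≥16); i<j, swap → [8, 15, 18, 19, 20, 13, 6, 12, 4, 14, 16]
j→9 (nums[9]=14≤16), i→2 (nums[2]=18≥16); i<j, swap → [8, 15, 14, 19, 20, 13, 6, 12, 4, 18, 16]
j→8 (nums[8]=4≤16), i→3 (nums[3]=19≥16); i<j, swap → [8, 15, 14, 4, 20, 13, 6, 12, 19, 18, 16]
j→7 (nums[7]=12≤16), i→4 (nums[4]=20≥16); i<j, swap → [8, 15, 14, 4, 12, 13, 6, 20, 19, 18, 16]
j→6, i→7; i≥j, return j=6. nums = [8, 15, 14, 4, 12, 13, 6, 20, 19, 18, 16]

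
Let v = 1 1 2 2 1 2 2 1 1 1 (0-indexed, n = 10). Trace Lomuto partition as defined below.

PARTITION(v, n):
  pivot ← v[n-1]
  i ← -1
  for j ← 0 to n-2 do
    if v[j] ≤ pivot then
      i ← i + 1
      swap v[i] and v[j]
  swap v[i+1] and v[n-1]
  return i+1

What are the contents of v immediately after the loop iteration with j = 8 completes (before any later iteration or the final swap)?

pivot = v[9] = 1; i = -1
j=0: v[0]=1 ≤ 1 → i=0, swap v[0],v[0] (no change) → 1 1 2 2 1 2 2 1 1 1
j=1: v[1]=1 ≤ 1 → i=1, swap v[1],v[1] (no change) → 1 1 2 2 1 2 2 1 1 1
j=2: v[2]=2 > 1 → no swap
j=3: v[3]=2 > 1 → no swap
j=4: v[4]=1 ≤ 1 → i=2, swap v[2],v[4] → 1 1 1 2 2 2 2 1 1 1
j=5: v[5]=2 > 1 → no swap
j=6: v[6]=2 > 1 → no swap
j=7: v[7]=1 ≤ 1 → i=3, swap v[3],v[7] → 1 1 1 1 2 2 2 2 1 1
j=8: v[8]=1 ≤ 1 → i=4, swap v[4],v[8] → 1 1 1 1 1 2 2 2 2 1
(after j=8) v = 1 1 1 1 1 2 2 2 2 1

1 1 1 1 1 2 2 2 2 1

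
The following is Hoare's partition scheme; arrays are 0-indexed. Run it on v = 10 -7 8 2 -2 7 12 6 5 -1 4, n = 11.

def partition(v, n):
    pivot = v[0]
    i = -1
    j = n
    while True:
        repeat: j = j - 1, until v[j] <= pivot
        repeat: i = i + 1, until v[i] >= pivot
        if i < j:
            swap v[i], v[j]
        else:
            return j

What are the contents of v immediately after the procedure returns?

pivot=10
j stops at 10 (4), i stops at 0 (10); swap ⇒ 4 -7 8 2 -2 7 12 6 5 -1 10
j stops at 9 (-1), i stops at 6 (12); swap ⇒ 4 -7 8 2 -2 7 -1 6 5 12 10
j stops at 8, i stops at 9; i≥j ⇒ return 8. v=4 -7 8 2 -2 7 -1 6 5 12 10

4 -7 8 2 -2 7 -1 6 5 12 10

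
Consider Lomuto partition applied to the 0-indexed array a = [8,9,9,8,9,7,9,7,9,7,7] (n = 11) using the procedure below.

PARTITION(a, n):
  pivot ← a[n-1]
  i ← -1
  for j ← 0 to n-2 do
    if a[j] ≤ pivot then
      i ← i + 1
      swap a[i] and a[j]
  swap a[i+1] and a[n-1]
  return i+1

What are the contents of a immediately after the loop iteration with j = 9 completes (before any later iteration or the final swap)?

pivot = a[10] = 7; i = -1
j=0: a[0]=8 > 7 → no swap
j=1: a[1]=9 > 7 → no swap
j=2: a[2]=9 > 7 → no swap
j=3: a[3]=8 > 7 → no swap
j=4: a[4]=9 > 7 → no swap
j=5: a[5]=7 ≤ 7 → i=0, swap a[0],a[5] → [7,9,9,8,9,8,9,7,9,7,7]
j=6: a[6]=9 > 7 → no swap
j=7: a[7]=7 ≤ 7 → i=1, swap a[1],a[7] → [7,7,9,8,9,8,9,9,9,7,7]
j=8: a[8]=9 > 7 → no swap
j=9: a[9]=7 ≤ 7 → i=2, swap a[2],a[9] → [7,7,7,8,9,8,9,9,9,9,7]
(after j=9) a = [7,7,7,8,9,8,9,9,9,9,7]

[7,7,7,8,9,8,9,9,9,9,7]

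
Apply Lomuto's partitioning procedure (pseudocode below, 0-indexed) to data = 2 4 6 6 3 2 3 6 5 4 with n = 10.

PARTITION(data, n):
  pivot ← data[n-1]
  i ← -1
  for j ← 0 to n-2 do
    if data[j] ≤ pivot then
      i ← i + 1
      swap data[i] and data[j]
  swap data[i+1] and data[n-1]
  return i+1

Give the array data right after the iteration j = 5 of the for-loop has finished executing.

pivot = data[9] = 4; i = -1
j=0: data[0]=2 ≤ 4 → i=0, swap data[0],data[0] (no change) → 2 4 6 6 3 2 3 6 5 4
j=1: data[1]=4 ≤ 4 → i=1, swap data[1],data[1] (no change) → 2 4 6 6 3 2 3 6 5 4
j=2: data[2]=6 > 4 → no swap
j=3: data[3]=6 > 4 → no swap
j=4: data[4]=3 ≤ 4 → i=2, swap data[2],data[4] → 2 4 3 6 6 2 3 6 5 4
j=5: data[5]=2 ≤ 4 → i=3, swap data[3],data[5] → 2 4 3 2 6 6 3 6 5 4
(after j=5) data = 2 4 3 2 6 6 3 6 5 4

2 4 3 2 6 6 3 6 5 4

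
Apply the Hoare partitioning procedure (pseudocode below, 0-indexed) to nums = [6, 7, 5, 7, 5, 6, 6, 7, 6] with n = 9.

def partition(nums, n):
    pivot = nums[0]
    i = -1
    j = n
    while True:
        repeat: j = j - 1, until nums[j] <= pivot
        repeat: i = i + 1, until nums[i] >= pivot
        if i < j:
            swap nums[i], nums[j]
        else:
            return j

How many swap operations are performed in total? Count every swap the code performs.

pivot=6
j stops at 8 (6), i stops at 0 (6); swap ⇒ [6, 7, 5, 7, 5, 6, 6, 7, 6]
j stops at 6 (6), i stops at 1 (7); swap ⇒ [6, 6, 5, 7, 5, 6, 7, 7, 6]
j stops at 5 (6), i stops at 3 (7); swap ⇒ [6, 6, 5, 6, 5, 7, 7, 7, 6]
j stops at 4, i stops at 5; i≥j ⇒ return 4. nums=[6, 6, 5, 6, 5, 7, 7, 7, 6]

3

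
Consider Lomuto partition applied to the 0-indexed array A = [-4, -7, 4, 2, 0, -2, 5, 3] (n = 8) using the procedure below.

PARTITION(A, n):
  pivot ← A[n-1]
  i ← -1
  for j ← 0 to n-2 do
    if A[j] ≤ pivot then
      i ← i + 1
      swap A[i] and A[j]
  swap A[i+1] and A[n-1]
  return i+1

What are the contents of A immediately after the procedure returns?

[-4, -7, 2, 0, -2, 3, 5, 4]

pivot = A[7] = 3; i = -1
j=0: A[0]=-4 ≤ 3 → i=0, swap A[0],A[0] (no change) → [-4, -7, 4, 2, 0, -2, 5, 3]
j=1: A[1]=-7 ≤ 3 → i=1, swap A[1],A[1] (no change) → [-4, -7, 4, 2, 0, -2, 5, 3]
j=2: A[2]=4 > 3 → no swap
j=3: A[3]=2 ≤ 3 → i=2, swap A[2],A[3] → [-4, -7, 2, 4, 0, -2, 5, 3]
j=4: A[4]=0 ≤ 3 → i=3, swap A[3],A[4] → [-4, -7, 2, 0, 4, -2, 5, 3]
j=5: A[5]=-2 ≤ 3 → i=4, swap A[4],A[5] → [-4, -7, 2, 0, -2, 4, 5, 3]
j=6: A[6]=5 > 3 → no swap
final swap A[5],A[7] → [-4, -7, 2, 0, -2, 3, 5, 4]; return 5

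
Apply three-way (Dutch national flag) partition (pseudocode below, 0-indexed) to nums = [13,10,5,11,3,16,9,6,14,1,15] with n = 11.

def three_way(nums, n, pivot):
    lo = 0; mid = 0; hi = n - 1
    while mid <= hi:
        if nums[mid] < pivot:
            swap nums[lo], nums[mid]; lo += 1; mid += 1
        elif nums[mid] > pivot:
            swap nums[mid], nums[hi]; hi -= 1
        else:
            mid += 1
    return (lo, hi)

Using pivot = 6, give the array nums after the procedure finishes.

pivot = 6; lo=0, mid=0, hi=10
nums[mid]=13>6: swap nums[0],nums[10]; hi=9 → [15,10,5,11,3,16,9,6,14,1,13]
nums[mid]=15>6: swap nums[0],nums[9]; hi=8 → [1,10,5,11,3,16,9,6,14,15,13]
nums[mid]=1<6: swap nums[0],nums[0]; lo=1,mid=1 → [1,10,5,11,3,16,9,6,14,15,13]
nums[mid]=10>6: swap nums[1],nums[8]; hi=7 → [1,14,5,11,3,16,9,6,10,15,13]
nums[mid]=14>6: swap nums[1],nums[7]; hi=6 → [1,6,5,11,3,16,9,14,10,15,13]
nums[mid]=6=6: mid=2
nums[mid]=5<6: swap nums[1],nums[2]; lo=2,mid=3 → [1,5,6,11,3,16,9,14,10,15,13]
nums[mid]=11>6: swap nums[3],nums[6]; hi=5 → [1,5,6,9,3,16,11,14,10,15,13]
nums[mid]=9>6: swap nums[3],nums[5]; hi=4 → [1,5,6,16,3,9,11,14,10,15,13]
nums[mid]=16>6: swap nums[3],nums[4]; hi=3 → [1,5,6,3,16,9,11,14,10,15,13]
nums[mid]=3<6: swap nums[2],nums[3]; lo=3,mid=4 → [1,5,3,6,16,9,11,14,10,15,13]
end: lo=3, hi=3; nums = [1,5,3,6,16,9,11,14,10,15,13]

[1,5,3,6,16,9,11,14,10,15,13]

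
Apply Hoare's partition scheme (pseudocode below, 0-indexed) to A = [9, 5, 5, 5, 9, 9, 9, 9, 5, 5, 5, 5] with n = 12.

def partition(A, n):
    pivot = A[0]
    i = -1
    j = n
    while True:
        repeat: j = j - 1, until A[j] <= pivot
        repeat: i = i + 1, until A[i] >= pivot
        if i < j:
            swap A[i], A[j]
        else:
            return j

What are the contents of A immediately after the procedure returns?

[5, 5, 5, 5, 5, 5, 5, 9, 9, 9, 9, 9]

pivot=9
j stops at 11 (5), i stops at 0 (9); swap ⇒ [5, 5, 5, 5, 9, 9, 9, 9, 5, 5, 5, 9]
j stops at 10 (5), i stops at 4 (9); swap ⇒ [5, 5, 5, 5, 5, 9, 9, 9, 5, 5, 9, 9]
j stops at 9 (5), i stops at 5 (9); swap ⇒ [5, 5, 5, 5, 5, 5, 9, 9, 5, 9, 9, 9]
j stops at 8 (5), i stops at 6 (9); swap ⇒ [5, 5, 5, 5, 5, 5, 5, 9, 9, 9, 9, 9]
j stops at 7, i stops at 7; i≥j ⇒ return 7. A=[5, 5, 5, 5, 5, 5, 5, 9, 9, 9, 9, 9]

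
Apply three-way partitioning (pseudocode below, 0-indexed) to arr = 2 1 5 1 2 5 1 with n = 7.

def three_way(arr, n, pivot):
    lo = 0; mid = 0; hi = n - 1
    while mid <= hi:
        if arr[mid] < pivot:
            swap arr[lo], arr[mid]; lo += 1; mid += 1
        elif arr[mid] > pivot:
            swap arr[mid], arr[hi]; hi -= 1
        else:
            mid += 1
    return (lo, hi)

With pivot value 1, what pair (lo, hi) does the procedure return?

(0, 2)

pivot = 1; lo=0, mid=0, hi=6
arr[mid]=2>1: swap arr[0],arr[6]; hi=5 → 1 1 5 1 2 5 2
arr[mid]=1=1: mid=1
arr[mid]=1=1: mid=2
arr[mid]=5>1: swap arr[2],arr[5]; hi=4 → 1 1 5 1 2 5 2
arr[mid]=5>1: swap arr[2],arr[4]; hi=3 → 1 1 2 1 5 5 2
arr[mid]=2>1: swap arr[2],arr[3]; hi=2 → 1 1 1 2 5 5 2
arr[mid]=1=1: mid=3
end: lo=0, hi=2; arr = 1 1 1 2 5 5 2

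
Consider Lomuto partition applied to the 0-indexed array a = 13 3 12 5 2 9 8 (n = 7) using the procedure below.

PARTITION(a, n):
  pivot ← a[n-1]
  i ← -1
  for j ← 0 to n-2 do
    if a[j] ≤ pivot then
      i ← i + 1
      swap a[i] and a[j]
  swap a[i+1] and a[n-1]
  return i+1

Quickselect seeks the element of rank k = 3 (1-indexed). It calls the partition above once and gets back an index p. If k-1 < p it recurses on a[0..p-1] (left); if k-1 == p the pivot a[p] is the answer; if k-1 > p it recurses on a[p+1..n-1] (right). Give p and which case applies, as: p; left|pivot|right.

pivot = a[6] = 8; i = -1
j=0: a[0]=13 > 8 → no swap
j=1: a[1]=3 ≤ 8 → i=0, swap a[0],a[1] → 3 13 12 5 2 9 8
j=2: a[2]=12 > 8 → no swap
j=3: a[3]=5 ≤ 8 → i=1, swap a[1],a[3] → 3 5 12 13 2 9 8
j=4: a[4]=2 ≤ 8 → i=2, swap a[2],a[4] → 3 5 2 13 12 9 8
j=5: a[5]=9 > 8 → no swap
final swap a[3],a[6] → 3 5 2 8 12 9 13; return 3
p = 3; k-1 = 2 < 3 ⇒ left

3; left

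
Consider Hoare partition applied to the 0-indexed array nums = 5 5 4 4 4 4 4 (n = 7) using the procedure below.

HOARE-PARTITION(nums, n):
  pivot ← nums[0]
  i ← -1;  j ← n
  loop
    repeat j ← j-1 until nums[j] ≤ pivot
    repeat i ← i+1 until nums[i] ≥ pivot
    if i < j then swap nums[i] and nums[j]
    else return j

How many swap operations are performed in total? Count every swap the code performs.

2

pivot=5
j stops at 6 (4), i stops at 0 (5); swap ⇒ 4 5 4 4 4 4 5
j stops at 5 (4), i stops at 1 (5); swap ⇒ 4 4 4 4 4 5 5
j stops at 4, i stops at 5; i≥j ⇒ return 4. nums=4 4 4 4 4 5 5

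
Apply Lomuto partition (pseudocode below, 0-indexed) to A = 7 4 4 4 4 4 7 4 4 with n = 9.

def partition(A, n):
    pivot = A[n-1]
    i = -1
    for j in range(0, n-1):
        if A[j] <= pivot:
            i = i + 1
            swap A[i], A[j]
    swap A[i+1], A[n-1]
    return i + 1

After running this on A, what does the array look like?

4 4 4 4 4 4 4 7 7

pivot = A[8] = 4; i = -1
j=0: A[0]=7 > 4 → no swap
j=1: A[1]=4 ≤ 4 → i=0, swap A[0],A[1] → 4 7 4 4 4 4 7 4 4
j=2: A[2]=4 ≤ 4 → i=1, swap A[1],A[2] → 4 4 7 4 4 4 7 4 4
j=3: A[3]=4 ≤ 4 → i=2, swap A[2],A[3] → 4 4 4 7 4 4 7 4 4
j=4: A[4]=4 ≤ 4 → i=3, swap A[3],A[4] → 4 4 4 4 7 4 7 4 4
j=5: A[5]=4 ≤ 4 → i=4, swap A[4],A[5] → 4 4 4 4 4 7 7 4 4
j=6: A[6]=7 > 4 → no swap
j=7: A[7]=4 ≤ 4 → i=5, swap A[5],A[7] → 4 4 4 4 4 4 7 7 4
final swap A[6],A[8] → 4 4 4 4 4 4 4 7 7; return 6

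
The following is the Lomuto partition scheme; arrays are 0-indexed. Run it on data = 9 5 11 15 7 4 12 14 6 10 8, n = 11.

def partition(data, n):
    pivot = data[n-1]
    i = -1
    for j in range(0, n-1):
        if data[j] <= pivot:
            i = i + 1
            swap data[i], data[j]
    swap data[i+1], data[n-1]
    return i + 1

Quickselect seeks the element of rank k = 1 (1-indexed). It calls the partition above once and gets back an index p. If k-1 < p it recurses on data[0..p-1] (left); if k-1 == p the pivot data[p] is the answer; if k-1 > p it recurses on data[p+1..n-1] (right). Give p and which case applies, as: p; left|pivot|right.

pivot = data[10] = 8; i = -1
j=0: data[0]=9 > 8 → no swap
j=1: data[1]=5 ≤ 8 → i=0, swap data[0],data[1] → 5 9 11 15 7 4 12 14 6 10 8
j=2: data[2]=11 > 8 → no swap
j=3: data[3]=15 > 8 → no swap
j=4: data[4]=7 ≤ 8 → i=1, swap data[1],data[4] → 5 7 11 15 9 4 12 14 6 10 8
j=5: data[5]=4 ≤ 8 → i=2, swap data[2],data[5] → 5 7 4 15 9 11 12 14 6 10 8
j=6: data[6]=12 > 8 → no swap
j=7: data[7]=14 > 8 → no swap
j=8: data[8]=6 ≤ 8 → i=3, swap data[3],data[8] → 5 7 4 6 9 11 12 14 15 10 8
j=9: data[9]=10 > 8 → no swap
final swap data[4],data[10] → 5 7 4 6 8 11 12 14 15 10 9; return 4
p = 4; k-1 = 0 < 4 ⇒ left

4; left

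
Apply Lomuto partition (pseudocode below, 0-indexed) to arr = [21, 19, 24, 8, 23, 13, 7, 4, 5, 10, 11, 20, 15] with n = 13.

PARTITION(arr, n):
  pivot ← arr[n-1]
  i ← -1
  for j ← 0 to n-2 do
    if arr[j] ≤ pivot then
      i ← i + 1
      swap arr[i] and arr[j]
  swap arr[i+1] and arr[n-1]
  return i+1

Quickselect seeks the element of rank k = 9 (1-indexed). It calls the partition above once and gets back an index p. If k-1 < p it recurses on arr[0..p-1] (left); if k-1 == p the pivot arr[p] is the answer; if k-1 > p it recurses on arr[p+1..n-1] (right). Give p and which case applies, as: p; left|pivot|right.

pivot = arr[12] = 15; i = -1
j=0: arr[0]=21 > 15 → no swap
j=1: arr[1]=19 > 15 → no swap
j=2: arr[2]=24 > 15 → no swap
j=3: arr[3]=8 ≤ 15 → i=0, swap arr[0],arr[3] → [8, 19, 24, 21, 23, 13, 7, 4, 5, 10, 11, 20, 15]
j=4: arr[4]=23 > 15 → no swap
j=5: arr[5]=13 ≤ 15 → i=1, swap arr[1],arr[5] → [8, 13, 24, 21, 23, 19, 7, 4, 5, 10, 11, 20, 15]
j=6: arr[6]=7 ≤ 15 → i=2, swap arr[2],arr[6] → [8, 13, 7, 21, 23, 19, 24, 4, 5, 10, 11, 20, 15]
j=7: arr[7]=4 ≤ 15 → i=3, swap arr[3],arr[7] → [8, 13, 7, 4, 23, 19, 24, 21, 5, 10, 11, 20, 15]
j=8: arr[8]=5 ≤ 15 → i=4, swap arr[4],arr[8] → [8, 13, 7, 4, 5, 19, 24, 21, 23, 10, 11, 20, 15]
j=9: arr[9]=10 ≤ 15 → i=5, swap arr[5],arr[9] → [8, 13, 7, 4, 5, 10, 24, 21, 23, 19, 11, 20, 15]
j=10: arr[10]=11 ≤ 15 → i=6, swap arr[6],arr[10] → [8, 13, 7, 4, 5, 10, 11, 21, 23, 19, 24, 20, 15]
j=11: arr[11]=20 > 15 → no swap
final swap arr[7],arr[12] → [8, 13, 7, 4, 5, 10, 11, 15, 23, 19, 24, 20, 21]; return 7
p = 7; k-1 = 8 > 7 ⇒ right

7; right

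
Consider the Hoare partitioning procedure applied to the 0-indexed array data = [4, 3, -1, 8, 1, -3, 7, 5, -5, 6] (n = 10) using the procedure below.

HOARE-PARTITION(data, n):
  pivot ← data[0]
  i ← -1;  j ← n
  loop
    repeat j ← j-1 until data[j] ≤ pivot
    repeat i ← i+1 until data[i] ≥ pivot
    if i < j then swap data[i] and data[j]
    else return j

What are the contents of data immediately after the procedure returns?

pivot=4
j stops at 8 (-5), i stops at 0 (4); swap ⇒ [-5, 3, -1, 8, 1, -3, 7, 5, 4, 6]
j stops at 5 (-3), i stops at 3 (8); swap ⇒ [-5, 3, -1, -3, 1, 8, 7, 5, 4, 6]
j stops at 4, i stops at 5; i≥j ⇒ return 4. data=[-5, 3, -1, -3, 1, 8, 7, 5, 4, 6]

[-5, 3, -1, -3, 1, 8, 7, 5, 4, 6]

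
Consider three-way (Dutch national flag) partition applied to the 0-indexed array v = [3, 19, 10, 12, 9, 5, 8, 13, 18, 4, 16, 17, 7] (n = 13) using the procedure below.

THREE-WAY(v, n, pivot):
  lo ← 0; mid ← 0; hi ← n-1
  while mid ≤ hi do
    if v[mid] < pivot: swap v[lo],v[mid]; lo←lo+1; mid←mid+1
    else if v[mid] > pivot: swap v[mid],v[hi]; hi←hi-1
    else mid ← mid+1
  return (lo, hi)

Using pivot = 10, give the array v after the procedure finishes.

[3, 7, 4, 9, 5, 8, 10, 18, 13, 16, 17, 12, 19]

pivot = 10; lo=0, mid=0, hi=12
v[mid]=3<10: swap v[0],v[0]; lo=1,mid=1 → [3, 19, 10, 12, 9, 5, 8, 13, 18, 4, 16, 17, 7]
v[mid]=19>10: swap v[1],v[12]; hi=11 → [3, 7, 10, 12, 9, 5, 8, 13, 18, 4, 16, 17, 19]
v[mid]=7<10: swap v[1],v[1]; lo=2,mid=2 → [3, 7, 10, 12, 9, 5, 8, 13, 18, 4, 16, 17, 19]
v[mid]=10=10: mid=3
v[mid]=12>10: swap v[3],v[11]; hi=10 → [3, 7, 10, 17, 9, 5, 8, 13, 18, 4, 16, 12, 19]
v[mid]=17>10: swap v[3],v[10]; hi=9 → [3, 7, 10, 16, 9, 5, 8, 13, 18, 4, 17, 12, 19]
v[mid]=16>10: swap v[3],v[9]; hi=8 → [3, 7, 10, 4, 9, 5, 8, 13, 18, 16, 17, 12, 19]
v[mid]=4<10: swap v[2],v[3]; lo=3,mid=4 → [3, 7, 4, 10, 9, 5, 8, 13, 18, 16, 17, 12, 19]
v[mid]=9<10: swap v[3],v[4]; lo=4,mid=5 → [3, 7, 4, 9, 10, 5, 8, 13, 18, 16, 17, 12, 19]
v[mid]=5<10: swap v[4],v[5]; lo=5,mid=6 → [3, 7, 4, 9, 5, 10, 8, 13, 18, 16, 17, 12, 19]
v[mid]=8<10: swap v[5],v[6]; lo=6,mid=7 → [3, 7, 4, 9, 5, 8, 10, 13, 18, 16, 17, 12, 19]
v[mid]=13>10: swap v[7],v[8]; hi=7 → [3, 7, 4, 9, 5, 8, 10, 18, 13, 16, 17, 12, 19]
v[mid]=18>10: swap v[7],v[7]; hi=6 → [3, 7, 4, 9, 5, 8, 10, 18, 13, 16, 17, 12, 19]
end: lo=6, hi=6; v = [3, 7, 4, 9, 5, 8, 10, 18, 13, 16, 17, 12, 19]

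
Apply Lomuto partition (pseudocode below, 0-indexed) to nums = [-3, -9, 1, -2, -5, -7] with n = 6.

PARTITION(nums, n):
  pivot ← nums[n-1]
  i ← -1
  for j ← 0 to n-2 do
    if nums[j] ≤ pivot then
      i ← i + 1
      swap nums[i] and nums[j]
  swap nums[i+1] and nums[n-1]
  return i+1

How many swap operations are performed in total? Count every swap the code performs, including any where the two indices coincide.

pivot = nums[5] = -7; i = -1
j=0: nums[0]=-3 > -7 → no swap
j=1: nums[1]=-9 ≤ -7 → i=0, swap nums[0],nums[1] → [-9, -3, 1, -2, -5, -7]
j=2: nums[2]=1 > -7 → no swap
j=3: nums[3]=-2 > -7 → no swap
j=4: nums[4]=-5 > -7 → no swap
final swap nums[1],nums[5] → [-9, -7, 1, -2, -5, -3]; return 1

2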